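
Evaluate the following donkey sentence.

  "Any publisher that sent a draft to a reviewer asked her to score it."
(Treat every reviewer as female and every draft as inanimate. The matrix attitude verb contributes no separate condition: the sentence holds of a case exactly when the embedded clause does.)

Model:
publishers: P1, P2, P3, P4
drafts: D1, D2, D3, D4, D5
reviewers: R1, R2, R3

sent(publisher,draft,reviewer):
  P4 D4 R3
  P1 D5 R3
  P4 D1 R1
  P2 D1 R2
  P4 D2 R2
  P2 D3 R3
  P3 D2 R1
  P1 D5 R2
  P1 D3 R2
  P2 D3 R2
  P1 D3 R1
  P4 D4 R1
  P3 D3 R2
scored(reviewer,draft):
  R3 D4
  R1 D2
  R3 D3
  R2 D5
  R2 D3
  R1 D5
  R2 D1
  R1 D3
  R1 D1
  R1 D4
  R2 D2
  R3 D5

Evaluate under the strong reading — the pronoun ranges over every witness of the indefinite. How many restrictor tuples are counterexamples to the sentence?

0

"her" takes "a reviewer" as antecedent and "it" takes "a draft"; both are donkey pronouns co-varying with the restrictor.
Strong reading: for every (p,d,r) with sent(p,d,r), scored(r,d).
Restrictor triples: (P1,D3,R1)→scored(R1,D3) ✓  (P1,D3,R2)→scored(R2,D3) ✓  (P1,D5,R2)→scored(R2,D5) ✓  (P1,D5,R3)→scored(R3,D5) ✓  (P2,D1,R2)→scored(R2,D1) ✓  (P2,D3,R2)→scored(R2,D3) ✓  (P2,D3,R3)→scored(R3,D3) ✓  (P3,D2,R1)→scored(R1,D2) ✓  (P3,D3,R2)→scored(R2,D3) ✓  (P4,D1,R1)→scored(R1,D1) ✓  (P4,D2,R2)→scored(R2,D2) ✓  (P4,D4,R1)→scored(R1,D4) ✓  (P4,D4,R3)→scored(R3,D4) ✓
Counterexamples (restrictor triples failing the scope): 0.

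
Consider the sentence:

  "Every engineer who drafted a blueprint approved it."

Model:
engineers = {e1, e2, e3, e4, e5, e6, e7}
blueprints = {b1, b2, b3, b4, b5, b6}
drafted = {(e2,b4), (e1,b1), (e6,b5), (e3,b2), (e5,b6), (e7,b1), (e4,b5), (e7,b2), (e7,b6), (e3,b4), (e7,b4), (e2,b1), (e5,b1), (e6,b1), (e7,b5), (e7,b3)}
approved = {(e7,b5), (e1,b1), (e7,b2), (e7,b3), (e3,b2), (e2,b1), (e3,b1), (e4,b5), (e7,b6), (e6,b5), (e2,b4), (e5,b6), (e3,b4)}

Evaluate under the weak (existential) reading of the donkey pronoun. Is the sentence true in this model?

True

"it" takes "a blueprint" as antecedent — a donkey pronoun bound across the clause boundary.
Weak reading: every engineer e with some drafted-blueprint has at least one drafted-blueprint b such that approved(e,b).
Per engineer: e1:✓  e2:✓  e3:✓  e4:✓  e5:✓  e6:✓  e7:✓
Every engineer in the restrictor has a witness.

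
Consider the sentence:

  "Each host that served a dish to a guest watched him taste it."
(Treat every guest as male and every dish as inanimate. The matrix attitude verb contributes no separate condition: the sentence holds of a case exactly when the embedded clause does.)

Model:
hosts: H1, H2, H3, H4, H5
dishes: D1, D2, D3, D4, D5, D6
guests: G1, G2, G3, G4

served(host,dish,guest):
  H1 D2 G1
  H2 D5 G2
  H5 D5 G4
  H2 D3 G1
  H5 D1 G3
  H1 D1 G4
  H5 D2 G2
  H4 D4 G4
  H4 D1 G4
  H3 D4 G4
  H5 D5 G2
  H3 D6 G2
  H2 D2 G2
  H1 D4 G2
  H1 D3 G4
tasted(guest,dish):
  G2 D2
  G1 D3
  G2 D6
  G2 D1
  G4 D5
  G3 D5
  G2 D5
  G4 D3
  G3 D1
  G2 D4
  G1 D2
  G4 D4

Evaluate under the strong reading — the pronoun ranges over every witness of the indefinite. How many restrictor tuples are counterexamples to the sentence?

2

"him" takes "a guest" as antecedent and "it" takes "a dish"; both are donkey pronouns co-varying with the restrictor.
Strong reading: for every (h,d,g) with served(h,d,g), tasted(g,d).
Restrictor triples: (H1,D1,G4)→tasted(G4,D1) ✗  (H1,D2,G1)→tasted(G1,D2) ✓  (H1,D3,G4)→tasted(G4,D3) ✓  (H1,D4,G2)→tasted(G2,D4) ✓  (H2,D2,G2)→tasted(G2,D2) ✓  (H2,D3,G1)→tasted(G1,D3) ✓  (H2,D5,G2)→tasted(G2,D5) ✓  (H3,D4,G4)→tasted(G4,D4) ✓  (H3,D6,G2)→tasted(G2,D6) ✓  (H4,D1,G4)→tasted(G4,D1) ✗  (H4,D4,G4)→tasted(G4,D4) ✓  (H5,D1,G3)→tasted(G3,D1) ✓  (H5,D2,G2)→tasted(G2,D2) ✓  (H5,D5,G2)→tasted(G2,D5) ✓  (H5,D5,G4)→tasted(G4,D5) ✓
Counterexamples (restrictor triples failing the scope): 2.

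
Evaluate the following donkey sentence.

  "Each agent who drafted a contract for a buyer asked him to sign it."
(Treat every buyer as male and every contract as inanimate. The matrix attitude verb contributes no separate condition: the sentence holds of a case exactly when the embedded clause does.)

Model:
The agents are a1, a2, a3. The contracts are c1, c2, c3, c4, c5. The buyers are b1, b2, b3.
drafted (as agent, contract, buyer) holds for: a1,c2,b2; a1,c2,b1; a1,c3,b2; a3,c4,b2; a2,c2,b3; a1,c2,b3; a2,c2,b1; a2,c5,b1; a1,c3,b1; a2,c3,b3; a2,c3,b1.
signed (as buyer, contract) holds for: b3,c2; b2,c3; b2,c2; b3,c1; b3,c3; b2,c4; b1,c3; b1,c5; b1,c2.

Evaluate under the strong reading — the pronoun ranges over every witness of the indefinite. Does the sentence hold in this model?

"him" takes "a buyer" as antecedent and "it" takes "a contract"; both are donkey pronouns co-varying with the restrictor.
Strong reading: for every (a,c,b) with drafted(a,c,b), signed(b,c).
Restrictor triples: (a1,c2,b1)→signed(b1,c2) ✓  (a1,c2,b2)→signed(b2,c2) ✓  (a1,c2,b3)→signed(b3,c2) ✓  (a1,c3,b1)→signed(b1,c3) ✓  (a1,c3,b2)→signed(b2,c3) ✓  (a2,c2,b1)→signed(b1,c2) ✓  (a2,c2,b3)→signed(b3,c2) ✓  (a2,c3,b1)→signed(b1,c3) ✓  (a2,c3,b3)→signed(b3,c3) ✓  (a2,c5,b1)→signed(b1,c5) ✓  (a3,c4,b2)→signed(b2,c4) ✓
Every restrictor triple satisfies the scope.

True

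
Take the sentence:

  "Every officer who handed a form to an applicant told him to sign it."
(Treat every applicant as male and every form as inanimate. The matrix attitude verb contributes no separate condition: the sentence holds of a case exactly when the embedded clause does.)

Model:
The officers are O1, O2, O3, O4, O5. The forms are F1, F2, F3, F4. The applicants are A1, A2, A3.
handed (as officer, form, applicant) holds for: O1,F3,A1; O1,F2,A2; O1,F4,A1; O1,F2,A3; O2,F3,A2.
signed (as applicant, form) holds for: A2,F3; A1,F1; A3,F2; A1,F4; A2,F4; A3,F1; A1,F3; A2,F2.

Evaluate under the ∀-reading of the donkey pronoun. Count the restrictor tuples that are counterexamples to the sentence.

"him" takes "an applicant" as antecedent and "it" takes "a form"; both are donkey pronouns co-varying with the restrictor.
Strong reading: for every (o,f,a) with handed(o,f,a), signed(a,f).
Restrictor triples: (O1,F2,A2)→signed(A2,F2) ✓  (O1,F2,A3)→signed(A3,F2) ✓  (O1,F3,A1)→signed(A1,F3) ✓  (O1,F4,A1)→signed(A1,F4) ✓  (O2,F3,A2)→signed(A2,F3) ✓
Counterexamples (restrictor triples failing the scope): 0.

0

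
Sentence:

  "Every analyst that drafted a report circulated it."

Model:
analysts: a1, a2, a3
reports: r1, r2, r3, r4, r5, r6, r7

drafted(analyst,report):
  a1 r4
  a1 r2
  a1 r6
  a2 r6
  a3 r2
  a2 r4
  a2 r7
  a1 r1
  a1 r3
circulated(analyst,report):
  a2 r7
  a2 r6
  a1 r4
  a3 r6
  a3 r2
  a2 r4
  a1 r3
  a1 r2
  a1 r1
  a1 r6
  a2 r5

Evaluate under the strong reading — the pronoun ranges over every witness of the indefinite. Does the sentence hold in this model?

"it" takes "a report" as antecedent — a donkey pronoun bound across the clause boundary.
Strong reading: for every (a,r) with drafted(a,r), circulated(a,r).
Restrictor pairs: (a1,r1) ✓  (a1,r2) ✓  (a1,r3) ✓  (a1,r4) ✓  (a1,r6) ✓  (a2,r4) ✓  (a2,r6) ✓  (a2,r7) ✓  (a3,r2) ✓
Every restrictor pair satisfies the scope.

True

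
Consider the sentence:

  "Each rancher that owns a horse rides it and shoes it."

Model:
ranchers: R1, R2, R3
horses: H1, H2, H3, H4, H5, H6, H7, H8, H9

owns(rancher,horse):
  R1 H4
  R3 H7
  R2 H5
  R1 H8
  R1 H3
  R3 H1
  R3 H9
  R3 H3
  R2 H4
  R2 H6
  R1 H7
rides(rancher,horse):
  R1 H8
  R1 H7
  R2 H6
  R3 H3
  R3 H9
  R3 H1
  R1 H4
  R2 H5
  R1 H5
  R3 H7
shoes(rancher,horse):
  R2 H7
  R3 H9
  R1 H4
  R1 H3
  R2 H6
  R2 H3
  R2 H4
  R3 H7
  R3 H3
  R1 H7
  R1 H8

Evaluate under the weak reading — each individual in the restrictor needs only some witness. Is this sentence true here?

"it" takes "a horse" as antecedent — a donkey pronoun bound across the clause boundary.
Weak reading: every rancher r with some owns-horse has at least one owns-horse h such that rides(r,h) ∧ shoes(r,h).
Per rancher: R1:✓  R2:✓  R3:✓
Every rancher in the restrictor has a witness.

True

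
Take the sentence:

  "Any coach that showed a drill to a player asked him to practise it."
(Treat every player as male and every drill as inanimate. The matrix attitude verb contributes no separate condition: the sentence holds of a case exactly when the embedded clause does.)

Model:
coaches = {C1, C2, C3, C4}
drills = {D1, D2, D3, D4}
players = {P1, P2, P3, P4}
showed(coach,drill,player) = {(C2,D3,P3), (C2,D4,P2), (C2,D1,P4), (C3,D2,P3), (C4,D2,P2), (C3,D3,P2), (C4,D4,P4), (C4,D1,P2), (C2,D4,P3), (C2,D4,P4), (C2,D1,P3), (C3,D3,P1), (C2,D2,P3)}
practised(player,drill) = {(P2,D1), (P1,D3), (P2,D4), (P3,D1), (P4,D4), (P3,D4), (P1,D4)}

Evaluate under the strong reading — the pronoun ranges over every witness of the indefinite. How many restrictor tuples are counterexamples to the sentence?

6

"him" takes "a player" as antecedent and "it" takes "a drill"; both are donkey pronouns co-varying with the restrictor.
Strong reading: for every (c,d,p) with showed(c,d,p), practised(p,d).
Restrictor triples: (C2,D1,P3)→practised(P3,D1) ✓  (C2,D1,P4)→practised(P4,D1) ✗  (C2,D2,P3)→practised(P3,D2) ✗  (C2,D3,P3)→practised(P3,D3) ✗  (C2,D4,P2)→practised(P2,D4) ✓  (C2,D4,P3)→practised(P3,D4) ✓  (C2,D4,P4)→practised(P4,D4) ✓  (C3,D2,P3)→practised(P3,D2) ✗  (C3,D3,P1)→practised(P1,D3) ✓  (C3,D3,P2)→practised(P2,D3) ✗  (C4,D1,P2)→practised(P2,D1) ✓  (C4,D2,P2)→practised(P2,D2) ✗  (C4,D4,P4)→practised(P4,D4) ✓
Counterexamples (restrictor triples failing the scope): 6.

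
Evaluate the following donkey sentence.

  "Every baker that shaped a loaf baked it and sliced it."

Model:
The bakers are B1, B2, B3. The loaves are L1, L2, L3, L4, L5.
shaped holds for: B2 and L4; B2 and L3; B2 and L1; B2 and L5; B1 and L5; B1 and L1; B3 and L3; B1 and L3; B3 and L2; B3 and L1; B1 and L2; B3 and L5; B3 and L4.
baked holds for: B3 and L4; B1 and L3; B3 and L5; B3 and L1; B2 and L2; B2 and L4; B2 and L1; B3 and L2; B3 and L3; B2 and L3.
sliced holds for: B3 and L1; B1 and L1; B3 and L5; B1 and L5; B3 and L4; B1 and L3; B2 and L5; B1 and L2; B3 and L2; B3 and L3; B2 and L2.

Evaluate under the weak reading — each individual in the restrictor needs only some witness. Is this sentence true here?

"it" takes "a loaf" as antecedent — a donkey pronoun bound across the clause boundary.
Weak reading: every baker b with some shaped-loaf has at least one shaped-loaf l such that baked(b,l) ∧ sliced(b,l).
Per baker: B1:✓  B2:✗  B3:✓
B2 has no witness among its shaped-loaves.

False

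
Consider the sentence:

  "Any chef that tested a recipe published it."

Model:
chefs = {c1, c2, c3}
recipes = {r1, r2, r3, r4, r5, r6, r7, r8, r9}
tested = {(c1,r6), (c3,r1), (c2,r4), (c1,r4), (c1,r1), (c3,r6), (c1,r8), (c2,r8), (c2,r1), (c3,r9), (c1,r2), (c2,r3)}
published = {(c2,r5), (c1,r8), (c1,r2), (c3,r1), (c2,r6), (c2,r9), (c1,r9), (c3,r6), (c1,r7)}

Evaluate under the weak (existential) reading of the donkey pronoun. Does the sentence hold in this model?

"it" takes "a recipe" as antecedent — a donkey pronoun bound across the clause boundary.
Weak reading: every chef c with some tested-recipe has at least one tested-recipe r such that published(c,r).
Per chef: c1:✓  c2:✗  c3:✓
c2 has no witness among its tested-recipes.

False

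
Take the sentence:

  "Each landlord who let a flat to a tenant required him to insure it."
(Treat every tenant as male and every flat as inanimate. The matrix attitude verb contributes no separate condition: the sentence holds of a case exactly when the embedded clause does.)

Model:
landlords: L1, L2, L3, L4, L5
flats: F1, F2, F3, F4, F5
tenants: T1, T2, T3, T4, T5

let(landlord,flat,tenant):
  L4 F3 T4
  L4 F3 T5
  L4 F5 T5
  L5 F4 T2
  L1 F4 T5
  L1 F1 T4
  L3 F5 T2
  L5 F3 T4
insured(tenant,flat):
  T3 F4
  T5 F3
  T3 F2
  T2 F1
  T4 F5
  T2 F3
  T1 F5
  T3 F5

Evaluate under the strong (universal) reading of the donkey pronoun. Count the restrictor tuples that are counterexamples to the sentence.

7

"him" takes "a tenant" as antecedent and "it" takes "a flat"; both are donkey pronouns co-varying with the restrictor.
Strong reading: for every (l,f,t) with let(l,f,t), insured(t,f).
Restrictor triples: (L1,F1,T4)→insured(T4,F1) ✗  (L1,F4,T5)→insured(T5,F4) ✗  (L3,F5,T2)→insured(T2,F5) ✗  (L4,F3,T4)→insured(T4,F3) ✗  (L4,F3,T5)→insured(T5,F3) ✓  (L4,F5,T5)→insured(T5,F5) ✗  (L5,F3,T4)→insured(T4,F3) ✗  (L5,F4,T2)→insured(T2,F4) ✗
Counterexamples (restrictor triples failing the scope): 7.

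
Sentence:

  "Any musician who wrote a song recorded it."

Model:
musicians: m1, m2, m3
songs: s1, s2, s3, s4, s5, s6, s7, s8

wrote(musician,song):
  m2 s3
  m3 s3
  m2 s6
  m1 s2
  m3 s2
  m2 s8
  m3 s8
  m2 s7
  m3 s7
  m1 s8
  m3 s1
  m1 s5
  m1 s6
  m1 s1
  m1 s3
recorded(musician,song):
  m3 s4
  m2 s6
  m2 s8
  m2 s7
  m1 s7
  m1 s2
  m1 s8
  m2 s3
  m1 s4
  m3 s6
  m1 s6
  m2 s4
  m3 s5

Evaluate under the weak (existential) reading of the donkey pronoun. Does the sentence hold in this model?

"it" takes "a song" as antecedent — a donkey pronoun bound across the clause boundary.
Weak reading: every musician m with some wrote-song has at least one wrote-song s such that recorded(m,s).
Per musician: m1:✓  m2:✓  m3:✗
m3 has no witness among its wrote-songs.

False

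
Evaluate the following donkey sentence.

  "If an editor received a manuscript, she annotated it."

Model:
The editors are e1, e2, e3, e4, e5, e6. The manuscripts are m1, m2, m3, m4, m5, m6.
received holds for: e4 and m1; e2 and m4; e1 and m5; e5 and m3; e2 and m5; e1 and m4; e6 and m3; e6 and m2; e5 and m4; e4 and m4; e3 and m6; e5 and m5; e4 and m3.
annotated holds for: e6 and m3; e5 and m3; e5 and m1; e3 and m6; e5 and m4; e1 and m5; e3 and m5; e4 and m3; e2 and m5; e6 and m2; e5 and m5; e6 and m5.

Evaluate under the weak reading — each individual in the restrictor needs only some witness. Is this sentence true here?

"it" takes "a manuscript" as antecedent — a donkey pronoun bound across the clause boundary.
Weak reading: every editor e with some received-manuscript has at least one received-manuscript m such that annotated(e,m).
Per editor: e1:✓  e2:✓  e3:✓  e4:✓  e5:✓  e6:✓
Every editor in the restrictor has a witness.

True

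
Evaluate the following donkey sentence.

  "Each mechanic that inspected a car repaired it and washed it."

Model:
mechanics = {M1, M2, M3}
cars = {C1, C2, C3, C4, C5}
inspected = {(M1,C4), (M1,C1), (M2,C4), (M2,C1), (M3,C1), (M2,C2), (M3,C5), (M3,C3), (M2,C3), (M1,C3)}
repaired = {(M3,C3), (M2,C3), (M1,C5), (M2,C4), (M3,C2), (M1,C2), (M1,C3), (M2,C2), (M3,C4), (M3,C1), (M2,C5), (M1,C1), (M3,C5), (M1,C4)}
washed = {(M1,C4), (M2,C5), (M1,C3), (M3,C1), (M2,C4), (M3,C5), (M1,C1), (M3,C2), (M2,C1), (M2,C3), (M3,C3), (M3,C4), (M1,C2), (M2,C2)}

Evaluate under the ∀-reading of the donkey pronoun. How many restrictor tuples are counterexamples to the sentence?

"it" takes "a car" as antecedent — a donkey pronoun bound across the clause boundary.
Strong reading: for every (m,c) with inspected(m,c), repaired(m,c) ∧ washed(m,c).
Restrictor pairs: (M1,C1) ✓  (M1,C3) ✓  (M1,C4) ✓  (M2,C1) ✗  (M2,C2) ✓  (M2,C3) ✓  (M2,C4) ✓  (M3,C1) ✓  (M3,C3) ✓  (M3,C5) ✓
Counterexamples (restrictor pairs failing the scope): 1.

1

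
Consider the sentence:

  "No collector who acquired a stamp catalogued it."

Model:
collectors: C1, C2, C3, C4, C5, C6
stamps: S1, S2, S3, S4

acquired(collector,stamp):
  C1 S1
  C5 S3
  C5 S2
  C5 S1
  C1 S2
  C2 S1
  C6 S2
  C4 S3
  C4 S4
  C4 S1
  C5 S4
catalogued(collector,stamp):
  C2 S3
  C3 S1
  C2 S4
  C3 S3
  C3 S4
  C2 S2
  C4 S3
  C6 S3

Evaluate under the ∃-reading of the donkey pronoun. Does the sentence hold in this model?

"it" takes "a stamp" as antecedent — a donkey pronoun bound across the clause boundary.
Truth condition: for no (c,s) with acquired(c,s) does catalogued(c,s) hold.
Restrictor pairs — does the scope hold? (C1,S1):fails  (C1,S2):fails  (C2,S1):fails  (C4,S1):fails  (C4,S3):holds  (C4,S4):fails  (C5,S1):fails  (C5,S2):fails  (C5,S3):fails  (C5,S4):fails  (C6,S2):fails
Scope holds for 1 pair(s), so the sentence is false.

False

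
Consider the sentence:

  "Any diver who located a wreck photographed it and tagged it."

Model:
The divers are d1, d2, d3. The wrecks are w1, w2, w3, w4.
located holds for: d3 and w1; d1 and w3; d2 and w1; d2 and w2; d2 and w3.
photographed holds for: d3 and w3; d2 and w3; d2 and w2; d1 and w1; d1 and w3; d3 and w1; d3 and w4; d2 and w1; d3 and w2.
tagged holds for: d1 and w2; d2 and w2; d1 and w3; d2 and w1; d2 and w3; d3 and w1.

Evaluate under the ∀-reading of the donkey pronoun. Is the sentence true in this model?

"it" takes "a wreck" as antecedent — a donkey pronoun bound across the clause boundary.
Strong reading: for every (d,w) with located(d,w), photographed(d,w) ∧ tagged(d,w).
Restrictor pairs: (d1,w3) ✓  (d2,w1) ✓  (d2,w2) ✓  (d2,w3) ✓  (d3,w1) ✓
Every restrictor pair satisfies the scope.

True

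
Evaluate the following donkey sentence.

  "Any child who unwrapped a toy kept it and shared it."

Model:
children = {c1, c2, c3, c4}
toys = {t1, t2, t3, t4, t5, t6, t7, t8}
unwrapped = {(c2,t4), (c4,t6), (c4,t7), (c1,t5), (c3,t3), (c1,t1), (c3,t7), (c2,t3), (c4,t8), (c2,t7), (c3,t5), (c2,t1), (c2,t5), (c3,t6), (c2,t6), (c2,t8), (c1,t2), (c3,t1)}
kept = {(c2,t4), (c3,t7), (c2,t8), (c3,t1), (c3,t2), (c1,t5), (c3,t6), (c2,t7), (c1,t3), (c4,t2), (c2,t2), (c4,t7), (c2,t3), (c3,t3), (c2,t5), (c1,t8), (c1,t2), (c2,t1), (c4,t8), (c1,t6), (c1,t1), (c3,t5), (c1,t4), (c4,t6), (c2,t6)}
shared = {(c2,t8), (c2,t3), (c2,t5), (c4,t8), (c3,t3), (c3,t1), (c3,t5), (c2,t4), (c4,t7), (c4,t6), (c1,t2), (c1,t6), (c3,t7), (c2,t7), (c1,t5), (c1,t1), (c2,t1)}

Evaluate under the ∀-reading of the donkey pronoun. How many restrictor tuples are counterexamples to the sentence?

"it" takes "a toy" as antecedent — a donkey pronoun bound across the clause boundary.
Strong reading: for every (c,t) with unwrapped(c,t), kept(c,t) ∧ shared(c,t).
Restrictor pairs: (c1,t1) ✓  (c1,t2) ✓  (c1,t5) ✓  (c2,t1) ✓  (c2,t3) ✓  (c2,t4) ✓  (c2,t5) ✓  (c2,t6) ✗  (c2,t7) ✓  (c2,t8) ✓  (c3,t1) ✓  (c3,t3) ✓  (c3,t5) ✓  (c3,t6) ✗  (c3,t7) ✓  (c4,t6) ✓  (c4,t7) ✓  (c4,t8) ✓
Counterexamples (restrictor pairs failing the scope): 2.

2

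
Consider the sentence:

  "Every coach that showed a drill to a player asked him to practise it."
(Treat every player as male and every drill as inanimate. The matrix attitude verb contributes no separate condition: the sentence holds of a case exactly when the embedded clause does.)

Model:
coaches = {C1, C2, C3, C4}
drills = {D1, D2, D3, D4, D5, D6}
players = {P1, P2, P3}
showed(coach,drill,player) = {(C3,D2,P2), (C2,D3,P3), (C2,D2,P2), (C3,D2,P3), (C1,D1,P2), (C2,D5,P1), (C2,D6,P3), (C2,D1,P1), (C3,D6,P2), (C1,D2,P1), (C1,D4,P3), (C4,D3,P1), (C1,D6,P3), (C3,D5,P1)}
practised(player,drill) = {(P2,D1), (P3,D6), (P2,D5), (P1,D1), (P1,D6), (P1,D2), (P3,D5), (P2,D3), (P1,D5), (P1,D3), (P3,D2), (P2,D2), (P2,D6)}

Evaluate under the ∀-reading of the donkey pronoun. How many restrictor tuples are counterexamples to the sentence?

"him" takes "a player" as antecedent and "it" takes "a drill"; both are donkey pronouns co-varying with the restrictor.
Strong reading: for every (c,d,p) with showed(c,d,p), practised(p,d).
Restrictor triples: (C1,D1,P2)→practised(P2,D1) ✓  (C1,D2,P1)→practised(P1,D2) ✓  (C1,D4,P3)→practised(P3,D4) ✗  (C1,D6,P3)→practised(P3,D6) ✓  (C2,D1,P1)→practised(P1,D1) ✓  (C2,D2,P2)→practised(P2,D2) ✓  (C2,D3,P3)→practised(P3,D3) ✗  (C2,D5,P1)→practised(P1,D5) ✓  (C2,D6,P3)→practised(P3,D6) ✓  (C3,D2,P2)→practised(P2,D2) ✓  (C3,D2,P3)→practised(P3,D2) ✓  (C3,D5,P1)→practised(P1,D5) ✓  (C3,D6,P2)→practised(P2,D6) ✓  (C4,D3,P1)→practised(P1,D3) ✓
Counterexamples (restrictor triples failing the scope): 2.

2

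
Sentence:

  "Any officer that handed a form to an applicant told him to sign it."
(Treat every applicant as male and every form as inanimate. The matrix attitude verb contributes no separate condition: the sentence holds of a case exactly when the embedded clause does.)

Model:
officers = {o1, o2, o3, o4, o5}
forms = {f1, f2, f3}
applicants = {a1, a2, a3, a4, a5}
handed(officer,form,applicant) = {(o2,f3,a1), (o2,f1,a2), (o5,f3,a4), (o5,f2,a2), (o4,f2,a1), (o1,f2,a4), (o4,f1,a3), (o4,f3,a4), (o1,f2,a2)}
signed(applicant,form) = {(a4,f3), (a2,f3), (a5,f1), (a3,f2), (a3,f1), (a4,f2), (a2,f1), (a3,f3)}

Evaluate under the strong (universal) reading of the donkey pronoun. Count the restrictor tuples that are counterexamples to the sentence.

4

"him" takes "an applicant" as antecedent and "it" takes "a form"; both are donkey pronouns co-varying with the restrictor.
Strong reading: for every (o,f,a) with handed(o,f,a), signed(a,f).
Restrictor triples: (o1,f2,a2)→signed(a2,f2) ✗  (o1,f2,a4)→signed(a4,f2) ✓  (o2,f1,a2)→signed(a2,f1) ✓  (o2,f3,a1)→signed(a1,f3) ✗  (o4,f1,a3)→signed(a3,f1) ✓  (o4,f2,a1)→signed(a1,f2) ✗  (o4,f3,a4)→signed(a4,f3) ✓  (o5,f2,a2)→signed(a2,f2) ✗  (o5,f3,a4)→signed(a4,f3) ✓
Counterexamples (restrictor triples failing the scope): 4.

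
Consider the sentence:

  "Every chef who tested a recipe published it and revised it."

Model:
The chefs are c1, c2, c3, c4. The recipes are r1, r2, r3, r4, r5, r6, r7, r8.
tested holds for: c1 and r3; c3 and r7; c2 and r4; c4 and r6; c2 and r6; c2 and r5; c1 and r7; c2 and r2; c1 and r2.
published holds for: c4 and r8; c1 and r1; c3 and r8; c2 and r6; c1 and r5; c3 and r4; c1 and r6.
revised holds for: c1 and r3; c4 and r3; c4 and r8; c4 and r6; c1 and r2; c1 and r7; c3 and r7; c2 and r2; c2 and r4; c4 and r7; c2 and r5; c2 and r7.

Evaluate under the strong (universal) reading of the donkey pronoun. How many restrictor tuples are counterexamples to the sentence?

9

"it" takes "a recipe" as antecedent — a donkey pronoun bound across the clause boundary.
Strong reading: for every (c,r) with tested(c,r), published(c,r) ∧ revised(c,r).
Restrictor pairs: (c1,r2) ✗  (c1,r3) ✗  (c1,r7) ✗  (c2,r2) ✗  (c2,r4) ✗  (c2,r5) ✗  (c2,r6) ✗  (c3,r7) ✗  (c4,r6) ✗
Counterexamples (restrictor pairs failing the scope): 9.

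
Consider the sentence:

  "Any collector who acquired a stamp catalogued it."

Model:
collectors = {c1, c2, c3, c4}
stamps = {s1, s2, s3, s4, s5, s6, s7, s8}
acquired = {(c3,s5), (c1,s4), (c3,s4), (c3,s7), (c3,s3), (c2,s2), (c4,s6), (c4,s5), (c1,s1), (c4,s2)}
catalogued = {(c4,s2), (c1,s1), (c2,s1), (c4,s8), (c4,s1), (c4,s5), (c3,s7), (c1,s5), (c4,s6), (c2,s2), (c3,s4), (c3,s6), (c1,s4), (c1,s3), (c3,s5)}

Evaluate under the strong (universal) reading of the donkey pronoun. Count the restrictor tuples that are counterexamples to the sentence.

"it" takes "a stamp" as antecedent — a donkey pronoun bound across the clause boundary.
Strong reading: for every (c,s) with acquired(c,s), catalogued(c,s).
Restrictor pairs: (c1,s1) ✓  (c1,s4) ✓  (c2,s2) ✓  (c3,s3) ✗  (c3,s4) ✓  (c3,s5) ✓  (c3,s7) ✓  (c4,s2) ✓  (c4,s5) ✓  (c4,s6) ✓
Counterexamples (restrictor pairs failing the scope): 1.

1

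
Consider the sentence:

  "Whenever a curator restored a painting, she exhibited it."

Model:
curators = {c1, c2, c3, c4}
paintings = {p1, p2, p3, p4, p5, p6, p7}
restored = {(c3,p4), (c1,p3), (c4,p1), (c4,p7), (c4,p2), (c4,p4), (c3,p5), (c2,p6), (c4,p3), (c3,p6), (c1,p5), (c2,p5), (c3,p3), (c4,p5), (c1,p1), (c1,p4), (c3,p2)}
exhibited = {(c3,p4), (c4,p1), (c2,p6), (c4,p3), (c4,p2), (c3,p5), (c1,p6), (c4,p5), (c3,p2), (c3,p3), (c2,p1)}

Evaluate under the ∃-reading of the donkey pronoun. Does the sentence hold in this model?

False

"it" takes "a painting" as antecedent — a donkey pronoun bound across the clause boundary.
Weak reading: every curator c with some restored-painting has at least one restored-painting p such that exhibited(c,p).
Per curator: c1:✗  c2:✓  c3:✓  c4:✓
c1 has no witness among its restored-paintings.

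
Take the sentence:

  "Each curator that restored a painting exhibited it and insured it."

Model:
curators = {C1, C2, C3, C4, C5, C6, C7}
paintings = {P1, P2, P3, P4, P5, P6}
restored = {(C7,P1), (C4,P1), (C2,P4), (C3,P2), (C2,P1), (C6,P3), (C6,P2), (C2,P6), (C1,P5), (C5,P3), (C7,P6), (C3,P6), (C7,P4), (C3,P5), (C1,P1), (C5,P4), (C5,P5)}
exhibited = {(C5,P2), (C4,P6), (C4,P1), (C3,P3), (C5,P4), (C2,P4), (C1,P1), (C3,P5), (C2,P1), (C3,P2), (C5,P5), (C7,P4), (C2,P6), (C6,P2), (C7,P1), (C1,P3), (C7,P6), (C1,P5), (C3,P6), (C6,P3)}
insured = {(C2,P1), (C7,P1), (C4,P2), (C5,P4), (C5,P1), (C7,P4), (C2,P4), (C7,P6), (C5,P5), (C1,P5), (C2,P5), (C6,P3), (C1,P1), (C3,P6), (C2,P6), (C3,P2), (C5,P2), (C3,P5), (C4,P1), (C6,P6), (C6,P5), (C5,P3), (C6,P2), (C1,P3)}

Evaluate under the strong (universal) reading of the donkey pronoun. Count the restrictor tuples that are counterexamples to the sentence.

"it" takes "a painting" as antecedent — a donkey pronoun bound across the clause boundary.
Strong reading: for every (c,p) with restored(c,p), exhibited(c,p) ∧ insured(c,p).
Restrictor pairs: (C1,P1) ✓  (C1,P5) ✓  (C2,P1) ✓  (C2,P4) ✓  (C2,P6) ✓  (C3,P2) ✓  (C3,P5) ✓  (C3,P6) ✓  (C4,P1) ✓  (C5,P3) ✗  (C5,P4) ✓  (C5,P5) ✓  (C6,P2) ✓  (C6,P3) ✓  (C7,P1) ✓  (C7,P4) ✓  (C7,P6) ✓
Counterexamples (restrictor pairs failing the scope): 1.

1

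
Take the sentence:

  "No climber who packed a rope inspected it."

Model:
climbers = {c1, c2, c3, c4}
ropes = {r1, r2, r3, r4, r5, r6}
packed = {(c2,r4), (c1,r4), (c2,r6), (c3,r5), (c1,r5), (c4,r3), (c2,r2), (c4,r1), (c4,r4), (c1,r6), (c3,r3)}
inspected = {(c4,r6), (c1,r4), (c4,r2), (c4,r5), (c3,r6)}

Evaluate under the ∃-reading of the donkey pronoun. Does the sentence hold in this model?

False

"it" takes "a rope" as antecedent — a donkey pronoun bound across the clause boundary.
Truth condition: for no (c,r) with packed(c,r) does inspected(c,r) hold.
Restrictor pairs — does the scope hold? (c1,r4):holds  (c1,r5):fails  (c1,r6):fails  (c2,r2):fails  (c2,r4):fails  (c2,r6):fails  (c3,r3):fails  (c3,r5):fails  (c4,r1):fails  (c4,r3):fails  (c4,r4):fails
Scope holds for 1 pair(s), so the sentence is false.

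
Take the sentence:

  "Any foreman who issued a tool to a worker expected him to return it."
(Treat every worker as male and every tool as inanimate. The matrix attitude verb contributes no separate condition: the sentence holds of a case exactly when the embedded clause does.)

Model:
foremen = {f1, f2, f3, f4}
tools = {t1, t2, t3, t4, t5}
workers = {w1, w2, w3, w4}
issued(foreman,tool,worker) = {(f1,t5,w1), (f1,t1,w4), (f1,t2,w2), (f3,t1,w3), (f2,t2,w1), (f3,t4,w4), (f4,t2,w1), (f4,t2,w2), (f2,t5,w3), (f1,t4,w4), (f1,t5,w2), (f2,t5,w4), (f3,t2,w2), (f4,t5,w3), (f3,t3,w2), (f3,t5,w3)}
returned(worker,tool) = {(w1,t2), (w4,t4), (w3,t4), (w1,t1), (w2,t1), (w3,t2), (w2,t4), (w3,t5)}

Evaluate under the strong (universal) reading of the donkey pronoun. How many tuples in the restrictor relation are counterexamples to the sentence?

"him" takes "a worker" as antecedent and "it" takes "a tool"; both are donkey pronouns co-varying with the restrictor.
Strong reading: for every (f,t,w) with issued(f,t,w), returned(w,t).
Restrictor triples: (f1,t1,w4)→returned(w4,t1) ✗  (f1,t2,w2)→returned(w2,t2) ✗  (f1,t4,w4)→returned(w4,t4) ✓  (f1,t5,w1)→returned(w1,t5) ✗  (f1,t5,w2)→returned(w2,t5) ✗  (f2,t2,w1)→returned(w1,t2) ✓  (f2,t5,w3)→returned(w3,t5) ✓  (f2,t5,w4)→returned(w4,t5) ✗  (f3,t1,w3)→returned(w3,t1) ✗  (f3,t2,w2)→returned(w2,t2) ✗  (f3,t3,w2)→returned(w2,t3) ✗  (f3,t4,w4)→returned(w4,t4) ✓  (f3,t5,w3)→returned(w3,t5) ✓  (f4,t2,w1)→returned(w1,t2) ✓  (f4,t2,w2)→returned(w2,t2) ✗  (f4,t5,w3)→returned(w3,t5) ✓
Counterexamples (restrictor triples failing the scope): 9.

9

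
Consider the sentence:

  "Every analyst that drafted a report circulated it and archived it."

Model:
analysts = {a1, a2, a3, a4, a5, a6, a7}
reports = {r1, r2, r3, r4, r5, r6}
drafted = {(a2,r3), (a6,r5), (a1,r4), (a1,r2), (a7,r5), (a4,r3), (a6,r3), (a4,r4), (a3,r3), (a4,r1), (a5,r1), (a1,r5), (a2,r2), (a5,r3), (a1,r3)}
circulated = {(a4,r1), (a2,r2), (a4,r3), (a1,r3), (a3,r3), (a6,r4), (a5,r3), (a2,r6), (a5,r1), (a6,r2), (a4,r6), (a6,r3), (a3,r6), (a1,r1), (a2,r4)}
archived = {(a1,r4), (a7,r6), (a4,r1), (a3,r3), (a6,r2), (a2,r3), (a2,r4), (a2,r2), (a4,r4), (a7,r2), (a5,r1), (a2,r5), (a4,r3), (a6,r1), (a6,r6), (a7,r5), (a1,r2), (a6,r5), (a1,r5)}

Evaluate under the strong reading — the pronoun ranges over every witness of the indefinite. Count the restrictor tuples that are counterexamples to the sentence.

10

"it" takes "a report" as antecedent — a donkey pronoun bound across the clause boundary.
Strong reading: for every (a,r) with drafted(a,r), circulated(a,r) ∧ archived(a,r).
Restrictor pairs: (a1,r2) ✗  (a1,r3) ✗  (a1,r4) ✗  (a1,r5) ✗  (a2,r2) ✓  (a2,r3) ✗  (a3,r3) ✓  (a4,r1) ✓  (a4,r3) ✓  (a4,r4) ✗  (a5,r1) ✓  (a5,r3) ✗  (a6,r3) ✗  (a6,r5) ✗  (a7,r5) ✗
Counterexamples (restrictor pairs failing the scope): 10.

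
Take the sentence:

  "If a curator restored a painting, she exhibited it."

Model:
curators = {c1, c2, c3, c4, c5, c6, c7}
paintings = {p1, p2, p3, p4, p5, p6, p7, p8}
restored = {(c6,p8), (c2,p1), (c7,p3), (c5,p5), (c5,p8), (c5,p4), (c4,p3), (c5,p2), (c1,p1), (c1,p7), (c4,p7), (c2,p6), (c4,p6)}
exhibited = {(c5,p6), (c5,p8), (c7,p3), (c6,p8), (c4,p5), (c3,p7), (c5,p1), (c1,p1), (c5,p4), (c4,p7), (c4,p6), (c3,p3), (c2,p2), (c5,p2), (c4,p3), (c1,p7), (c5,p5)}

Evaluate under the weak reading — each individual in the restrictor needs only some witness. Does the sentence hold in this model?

"it" takes "a painting" as antecedent — a donkey pronoun bound across the clause boundary.
Weak reading: every curator c with some restored-painting has at least one restored-painting p such that exhibited(c,p).
Per curator: c1:✓  c2:✗  c4:✓  c5:✓  c6:✓  c7:✓
c2 has no witness among its restored-paintings.

False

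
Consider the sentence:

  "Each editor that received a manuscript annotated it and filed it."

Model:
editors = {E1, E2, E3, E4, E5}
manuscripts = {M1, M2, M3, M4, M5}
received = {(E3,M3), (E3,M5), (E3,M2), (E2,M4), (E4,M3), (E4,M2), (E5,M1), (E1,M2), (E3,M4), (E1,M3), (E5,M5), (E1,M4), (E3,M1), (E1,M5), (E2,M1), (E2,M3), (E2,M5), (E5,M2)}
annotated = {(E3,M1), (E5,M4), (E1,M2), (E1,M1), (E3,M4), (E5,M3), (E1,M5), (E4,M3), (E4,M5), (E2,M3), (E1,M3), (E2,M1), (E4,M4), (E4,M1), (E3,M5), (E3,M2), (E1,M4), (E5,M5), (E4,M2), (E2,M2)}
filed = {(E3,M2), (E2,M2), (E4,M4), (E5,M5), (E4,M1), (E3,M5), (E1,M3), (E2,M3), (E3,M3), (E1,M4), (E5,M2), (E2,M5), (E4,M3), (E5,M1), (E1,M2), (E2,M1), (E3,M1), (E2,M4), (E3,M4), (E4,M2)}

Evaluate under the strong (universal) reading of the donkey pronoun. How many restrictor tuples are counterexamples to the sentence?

"it" takes "a manuscript" as antecedent — a donkey pronoun bound across the clause boundary.
Strong reading: for every (e,m) with received(e,m), annotated(e,m) ∧ filed(e,m).
Restrictor pairs: (E1,M2) ✓  (E1,M3) ✓  (E1,M4) ✓  (E1,M5) ✗  (E2,M1) ✓  (E2,M3) ✓  (E2,M4) ✗  (E2,M5) ✗  (E3,M1) ✓  (E3,M2) ✓  (E3,M3) ✗  (E3,M4) ✓  (E3,M5) ✓  (E4,M2) ✓  (E4,M3) ✓  (E5,M1) ✗  (E5,M2) ✗  (E5,M5) ✓
Counterexamples (restrictor pairs failing the scope): 6.

6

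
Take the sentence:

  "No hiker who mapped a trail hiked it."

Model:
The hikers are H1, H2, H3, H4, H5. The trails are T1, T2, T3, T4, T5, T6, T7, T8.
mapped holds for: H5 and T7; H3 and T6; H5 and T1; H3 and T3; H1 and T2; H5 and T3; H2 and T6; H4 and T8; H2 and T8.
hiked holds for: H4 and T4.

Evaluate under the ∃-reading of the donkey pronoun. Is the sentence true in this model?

"it" takes "a trail" as antecedent — a donkey pronoun bound across the clause boundary.
Truth condition: for no (h,t) with mapped(h,t) does hiked(h,t) hold.
Restrictor pairs — does the scope hold? (H1,T2):fails  (H2,T6):fails  (H2,T8):fails  (H3,T3):fails  (H3,T6):fails  (H4,T8):fails  (H5,T1):fails  (H5,T3):fails  (H5,T7):fails
Scope holds for no restrictor pair, so the sentence is true.

True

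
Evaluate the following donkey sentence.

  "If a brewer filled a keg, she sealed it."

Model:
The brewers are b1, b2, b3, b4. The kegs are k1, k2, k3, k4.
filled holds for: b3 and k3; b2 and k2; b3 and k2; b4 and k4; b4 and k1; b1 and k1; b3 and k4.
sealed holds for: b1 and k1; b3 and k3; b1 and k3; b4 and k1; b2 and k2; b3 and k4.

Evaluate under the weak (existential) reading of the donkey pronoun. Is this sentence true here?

True

"it" takes "a keg" as antecedent — a donkey pronoun bound across the clause boundary.
Weak reading: every brewer b with some filled-keg has at least one filled-keg k such that sealed(b,k).
Per brewer: b1:✓  b2:✓  b3:✓  b4:✓
Every brewer in the restrictor has a witness.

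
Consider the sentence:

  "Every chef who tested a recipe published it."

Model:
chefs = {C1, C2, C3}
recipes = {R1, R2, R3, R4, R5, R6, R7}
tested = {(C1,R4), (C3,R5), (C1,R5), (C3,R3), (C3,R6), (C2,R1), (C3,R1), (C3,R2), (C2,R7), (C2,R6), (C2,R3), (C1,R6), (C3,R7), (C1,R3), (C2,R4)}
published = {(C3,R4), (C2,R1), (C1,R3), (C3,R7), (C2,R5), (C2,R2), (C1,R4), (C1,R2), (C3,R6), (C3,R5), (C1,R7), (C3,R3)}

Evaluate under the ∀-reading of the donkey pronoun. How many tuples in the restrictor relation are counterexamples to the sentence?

"it" takes "a recipe" as antecedent — a donkey pronoun bound across the clause boundary.
Strong reading: for every (c,r) with tested(c,r), published(c,r).
Restrictor pairs: (C1,R3) ✓  (C1,R4) ✓  (C1,R5) ✗  (C1,R6) ✗  (C2,R1) ✓  (C2,R3) ✗  (C2,R4) ✗  (C2,R6) ✗  (C2,R7) ✗  (C3,R1) ✗  (C3,R2) ✗  (C3,R3) ✓  (C3,R5) ✓  (C3,R6) ✓  (C3,R7) ✓
Counterexamples (restrictor pairs failing the scope): 8.

8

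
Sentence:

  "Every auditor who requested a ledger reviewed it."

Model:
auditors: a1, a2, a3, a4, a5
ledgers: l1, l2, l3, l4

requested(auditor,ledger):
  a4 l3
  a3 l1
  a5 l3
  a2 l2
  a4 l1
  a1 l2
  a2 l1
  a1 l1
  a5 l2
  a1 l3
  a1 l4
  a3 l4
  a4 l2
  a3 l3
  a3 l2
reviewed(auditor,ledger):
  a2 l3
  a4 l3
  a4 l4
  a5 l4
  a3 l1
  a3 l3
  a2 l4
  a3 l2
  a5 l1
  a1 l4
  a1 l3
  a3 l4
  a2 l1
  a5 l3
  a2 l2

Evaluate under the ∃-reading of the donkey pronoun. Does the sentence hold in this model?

True

"it" takes "a ledger" as antecedent — a donkey pronoun bound across the clause boundary.
Weak reading: every auditor a with some requested-ledger has at least one requested-ledger l such that reviewed(a,l).
Per auditor: a1:✓  a2:✓  a3:✓  a4:✓  a5:✓
Every auditor in the restrictor has a witness.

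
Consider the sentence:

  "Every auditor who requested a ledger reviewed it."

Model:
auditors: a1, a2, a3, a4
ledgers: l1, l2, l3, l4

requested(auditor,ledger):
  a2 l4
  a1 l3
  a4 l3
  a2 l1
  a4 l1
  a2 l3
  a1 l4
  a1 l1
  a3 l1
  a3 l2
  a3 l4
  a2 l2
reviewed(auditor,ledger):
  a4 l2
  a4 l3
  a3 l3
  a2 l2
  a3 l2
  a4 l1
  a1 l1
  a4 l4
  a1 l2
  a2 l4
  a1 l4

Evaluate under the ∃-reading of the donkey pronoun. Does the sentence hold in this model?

"it" takes "a ledger" as antecedent — a donkey pronoun bound across the clause boundary.
Weak reading: every auditor a with some requested-ledger has at least one requested-ledger l such that reviewed(a,l).
Per auditor: a1:✓  a2:✓  a3:✓  a4:✓
Every auditor in the restrictor has a witness.

True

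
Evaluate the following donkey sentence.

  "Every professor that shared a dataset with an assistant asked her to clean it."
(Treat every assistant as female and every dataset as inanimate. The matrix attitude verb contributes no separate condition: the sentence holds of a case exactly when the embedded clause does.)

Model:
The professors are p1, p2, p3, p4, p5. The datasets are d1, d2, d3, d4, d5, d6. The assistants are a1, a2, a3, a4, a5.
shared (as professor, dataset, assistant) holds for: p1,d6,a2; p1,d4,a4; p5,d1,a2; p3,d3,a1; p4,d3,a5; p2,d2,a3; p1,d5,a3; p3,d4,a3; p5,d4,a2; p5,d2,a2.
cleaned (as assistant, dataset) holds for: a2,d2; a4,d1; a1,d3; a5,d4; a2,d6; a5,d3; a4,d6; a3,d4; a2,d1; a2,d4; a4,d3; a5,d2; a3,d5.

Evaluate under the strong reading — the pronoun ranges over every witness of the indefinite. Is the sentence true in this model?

"her" takes "an assistant" as antecedent and "it" takes "a dataset"; both are donkey pronouns co-varying with the restrictor.
Strong reading: for every (p,d,a) with shared(p,d,a), cleaned(a,d).
Restrictor triples: (p1,d4,a4)→cleaned(a4,d4) ✗  (p1,d5,a3)→cleaned(a3,d5) ✓  (p1,d6,a2)→cleaned(a2,d6) ✓  (p2,d2,a3)→cleaned(a3,d2) ✗  (p3,d3,a1)→cleaned(a1,d3) ✓  (p3,d4,a3)→cleaned(a3,d4) ✓  (p4,d3,a5)→cleaned(a5,d3) ✓  (p5,d1,a2)→cleaned(a2,d1) ✓  (p5,d2,a2)→cleaned(a2,d2) ✓  (p5,d4,a2)→cleaned(a2,d4) ✓
Counterexample: (p1,d4,a4) — cleaned(a4,d4) does not hold.

False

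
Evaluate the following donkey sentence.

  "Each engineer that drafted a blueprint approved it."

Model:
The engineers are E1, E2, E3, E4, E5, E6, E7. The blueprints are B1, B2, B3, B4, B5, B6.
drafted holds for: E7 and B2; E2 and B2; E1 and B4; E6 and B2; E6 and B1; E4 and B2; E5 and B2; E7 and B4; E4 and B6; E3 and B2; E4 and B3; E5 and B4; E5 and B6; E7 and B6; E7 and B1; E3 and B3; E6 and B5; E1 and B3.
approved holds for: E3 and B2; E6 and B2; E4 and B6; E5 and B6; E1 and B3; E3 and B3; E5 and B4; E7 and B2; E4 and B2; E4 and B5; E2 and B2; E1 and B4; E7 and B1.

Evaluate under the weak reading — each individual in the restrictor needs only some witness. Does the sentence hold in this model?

True

"it" takes "a blueprint" as antecedent — a donkey pronoun bound across the clause boundary.
Weak reading: every engineer e with some drafted-blueprint has at least one drafted-blueprint b such that approved(e,b).
Per engineer: E1:✓  E2:✓  E3:✓  E4:✓  E5:✓  E6:✓  E7:✓
Every engineer in the restrictor has a witness.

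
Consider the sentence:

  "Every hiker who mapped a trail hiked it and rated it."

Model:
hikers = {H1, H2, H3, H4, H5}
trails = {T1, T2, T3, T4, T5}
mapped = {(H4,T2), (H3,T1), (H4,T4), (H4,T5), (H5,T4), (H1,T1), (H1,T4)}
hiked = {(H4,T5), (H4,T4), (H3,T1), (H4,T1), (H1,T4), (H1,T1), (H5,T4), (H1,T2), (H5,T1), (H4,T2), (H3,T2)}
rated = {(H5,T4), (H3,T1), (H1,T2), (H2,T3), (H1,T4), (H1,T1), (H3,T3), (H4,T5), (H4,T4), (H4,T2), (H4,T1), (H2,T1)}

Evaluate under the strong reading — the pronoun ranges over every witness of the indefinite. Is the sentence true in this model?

True

"it" takes "a trail" as antecedent — a donkey pronoun bound across the clause boundary.
Strong reading: for every (h,t) with mapped(h,t), hiked(h,t) ∧ rated(h,t).
Restrictor pairs: (H1,T1) ✓  (H1,T4) ✓  (H3,T1) ✓  (H4,T2) ✓  (H4,T4) ✓  (H4,T5) ✓  (H5,T4) ✓
Every restrictor pair satisfies the scope.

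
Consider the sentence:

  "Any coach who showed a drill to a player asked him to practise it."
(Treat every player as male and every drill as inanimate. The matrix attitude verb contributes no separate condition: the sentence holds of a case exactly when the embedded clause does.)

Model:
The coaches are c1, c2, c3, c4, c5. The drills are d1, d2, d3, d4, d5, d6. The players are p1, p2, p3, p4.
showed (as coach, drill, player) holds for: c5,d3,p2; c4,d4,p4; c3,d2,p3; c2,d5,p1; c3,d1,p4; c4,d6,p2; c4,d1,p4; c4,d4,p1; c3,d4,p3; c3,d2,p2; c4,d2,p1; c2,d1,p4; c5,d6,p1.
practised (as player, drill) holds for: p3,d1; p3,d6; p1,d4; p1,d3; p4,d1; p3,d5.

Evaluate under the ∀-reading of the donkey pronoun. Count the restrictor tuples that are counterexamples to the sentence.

"him" takes "a player" as antecedent and "it" takes "a drill"; both are donkey pronouns co-varying with the restrictor.
Strong reading: for every (c,d,p) with showed(c,d,p), practised(p,d).
Restrictor triples: (c2,d1,p4)→practised(p4,d1) ✓  (c2,d5,p1)→practised(p1,d5) ✗  (c3,d1,p4)→practised(p4,d1) ✓  (c3,d2,p2)→practised(p2,d2) ✗  (c3,d2,p3)→practised(p3,d2) ✗  (c3,d4,p3)→practised(p3,d4) ✗  (c4,d1,p4)→practised(p4,d1) ✓  (c4,d2,p1)→practised(p1,d2) ✗  (c4,d4,p1)→practised(p1,d4) ✓  (c4,d4,p4)→practised(p4,d4) ✗  (c4,d6,p2)→practised(p2,d6) ✗  (c5,d3,p2)→practised(p2,d3) ✗  (c5,d6,p1)→practised(p1,d6) ✗
Counterexamples (restrictor triples failing the scope): 9.

9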